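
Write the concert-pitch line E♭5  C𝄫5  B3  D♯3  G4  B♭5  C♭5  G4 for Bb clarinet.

F5 Dbb5 C#4 E#3 A4 C6 Db5 A4

Written C4 sounds as Bb3 on the Bb clarinet, so concert pitches are written a major second up.
Eb5 -> F5
Cbb5 -> Dbb5
B3 -> C#4
D#3 -> E#3
G4 -> A4
Bb5 -> C6
Cb5 -> Db5
G4 -> A4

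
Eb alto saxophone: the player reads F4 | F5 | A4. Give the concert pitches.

Ab3 Ab4 C4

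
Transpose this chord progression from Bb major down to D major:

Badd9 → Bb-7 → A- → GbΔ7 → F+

Bb major down to D major is a minor sixth; each chord root moves by that interval while the quality stays the same.
Badd9: root B down a minor sixth → D#, giving D#add9.
Bb-7: root Bb down a minor sixth → D, giving D-7.
A-: root A down a minor sixth → C#, giving C#-.
GbΔ7: root Gb down a minor sixth → Bb, giving BbΔ7.
F+: root F down a minor sixth → A, giving A+.

D#add9 D-7 C#- BbΔ7 A+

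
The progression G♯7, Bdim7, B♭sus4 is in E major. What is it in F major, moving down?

E major down to F major is a major seventh; each chord root moves by that interval while the quality stays the same.
G♯7: root G♯ down a major seventh → A, giving A7.
Bdim7: root B down a major seventh → C, giving Cdim7.
B♭sus4: root B♭ down a major seventh → Cb, giving Cbsus4.

A7 Cdim7 Cbsus4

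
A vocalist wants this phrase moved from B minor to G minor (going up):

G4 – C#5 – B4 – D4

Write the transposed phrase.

Eb5 A5 G5 Bb4

B minor to G minor up is a minor sixth, so every note moves up by that interval.
G4 -> Eb5
C#5 -> A5
B4 -> G5
D4 -> Bb4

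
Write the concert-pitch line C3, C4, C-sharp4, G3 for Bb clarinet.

D3 D4 D#4 A3

Written C4 sounds as Bb3 on the Bb clarinet, so concert pitches are written a major second up.
C3 -> D3
C4 -> D4
C#4 -> D#4
G3 -> A3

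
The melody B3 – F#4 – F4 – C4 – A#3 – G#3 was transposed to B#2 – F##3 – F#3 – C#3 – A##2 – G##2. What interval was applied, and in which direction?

down a diminished octave

Take the first pair: B3 → B#2. B to B spans 8 letter names, so the interval is some kind of octave.
B#2 to B3 is 11 semitones, which makes it a diminished octave; the second version is lower, so the direction is down.
Checking another pair — G#3 → G##2 — gives the same interval.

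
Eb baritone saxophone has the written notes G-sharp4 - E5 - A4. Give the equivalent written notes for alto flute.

E3 C4 F3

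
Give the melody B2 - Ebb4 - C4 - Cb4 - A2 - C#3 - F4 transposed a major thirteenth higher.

G#4 Cb6 A5 Ab5 F#4 A#4 D6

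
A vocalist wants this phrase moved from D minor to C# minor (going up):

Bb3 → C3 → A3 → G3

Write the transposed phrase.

A4 B3 G#4 F#4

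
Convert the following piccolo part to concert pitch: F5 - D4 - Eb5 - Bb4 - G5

The piccolo sounds a perfect octave above written, so transpose each written note up a perfect octave.
F5 becomes F6
D4 becomes D5
Eb5 becomes Eb6
Bb4 becomes Bb5
G5 becomes G6

F6 D5 Eb6 Bb5 G6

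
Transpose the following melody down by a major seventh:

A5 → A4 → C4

Bb4 Bb3 Db3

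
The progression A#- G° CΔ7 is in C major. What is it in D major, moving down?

B#- A° DΔ7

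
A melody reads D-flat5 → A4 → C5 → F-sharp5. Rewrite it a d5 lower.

G4 D#4 F#4 B#4

Db5 down a diminished fifth is G4.
A diminished fifth down from A4 gives D#4.
C5 down a diminished fifth is F#4.
A diminished fifth down from F#5 gives B#4.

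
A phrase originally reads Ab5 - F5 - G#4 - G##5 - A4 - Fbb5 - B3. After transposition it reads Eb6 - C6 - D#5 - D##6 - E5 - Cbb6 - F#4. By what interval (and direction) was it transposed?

up a perfect fifth

Take the first pair: Ab5 → Eb6. A to E spans 5 letter names, so the interval is some kind of fifth.
Ab5 to Eb6 is 7 semitones, which makes it a perfect fifth; the second version is higher, so the direction is up.
Checking another pair — B3 → F#4 — gives the same interval.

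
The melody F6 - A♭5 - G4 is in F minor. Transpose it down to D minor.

F minor to D minor down is a minor third, so every note moves down by that interval.
F6 -> D6
Ab5 -> F5
G4 -> E4

D6 F5 E4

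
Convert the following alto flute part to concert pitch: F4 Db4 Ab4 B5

C4 Ab3 Eb4 F#5

The alto flute sounds a perfect fourth below written, so transpose each written note down a perfect fourth.
F4 to C4
Db4 to Ab3
Ab4 to Eb4
B5 to F#5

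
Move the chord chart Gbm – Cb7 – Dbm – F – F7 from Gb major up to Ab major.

Gb major up to Ab major is a major second; each chord root moves by that interval while the quality stays the same.
Gbm: root Gb up a major second → Ab, giving Abm.
Cb7: root Cb up a major second → Db, giving Db7.
Dbm: root Db up a major second → Eb, giving Ebm.
F: root F up a major second → G, giving G.
F7: root F up a major second → G, giving G7.

Abm Db7 Ebm G G7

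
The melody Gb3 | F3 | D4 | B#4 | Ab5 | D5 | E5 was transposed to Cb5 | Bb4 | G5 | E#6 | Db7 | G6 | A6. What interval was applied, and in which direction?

up a perfect eleventh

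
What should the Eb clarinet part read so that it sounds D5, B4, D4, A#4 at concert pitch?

The Eb clarinet sounds a minor third above written, so the written part must be a minor third below concert — transpose each note down.
D5 gives B4
B4 gives G#4
D4 gives B3
A#4 gives F##4

B4 G#4 B3 F##4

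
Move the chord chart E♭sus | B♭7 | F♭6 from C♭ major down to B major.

D#sus A#7 E6

C♭ major down to B major is a diminished second; each chord root moves by that interval while the quality stays the same.
E♭sus: root E♭ down a diminished second → D#, giving D#sus.
B♭7: root B♭ down a diminished second → A#, giving A#7.
F♭6: root F♭ down a diminished second → E, giving E6.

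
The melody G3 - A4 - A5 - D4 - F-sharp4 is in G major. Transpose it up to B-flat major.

Bb3 C5 C6 F4 A4

G major to B-flat major up is a minor third, so every note moves up by that interval.
G3 gives Bb3
A4 gives C5
A5 gives C6
D4 gives F4
F#4 gives A4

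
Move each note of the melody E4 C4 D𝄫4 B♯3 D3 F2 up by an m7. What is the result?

D5 Bb4 Cbb5 A#4 C4 Eb3

E4 becomes D5
C4 becomes Bb4
Dbb4 becomes Cbb5
B#3 becomes A#4
D3 becomes C4
F2 becomes Eb3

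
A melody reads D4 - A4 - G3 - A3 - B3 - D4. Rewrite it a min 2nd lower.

D4 to C#4
A4 to G#4
G3 to F#3
A3 to G#3
B3 to A#3
D4 to C#4

C#4 G#4 F#3 G#3 A#3 C#4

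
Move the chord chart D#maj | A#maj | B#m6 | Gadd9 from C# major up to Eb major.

Fmaj Cmaj Dm6 Bbbadd9

C# major up to Eb major is a diminished third; each chord root moves by that interval while the quality stays the same.
D#maj: root D# up a diminished third → F, giving Fmaj.
A#maj: root A# up a diminished third → C, giving Cmaj.
B#m6: root B# up a diminished third → D, giving Dm6.
Gadd9: root G up a diminished third → Bbb, giving Bbbadd9.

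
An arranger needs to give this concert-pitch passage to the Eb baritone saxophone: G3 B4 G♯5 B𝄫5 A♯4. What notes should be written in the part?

The Eb baritone saxophone sounds a major thirteenth below written, so the written part must be a major thirteenth above concert — transpose each note up.
G3 to E5
B4 to G#6
G#5 to E#7
Bbb5 to Gb7
A#4 to F##6

E5 G#6 E#7 Gb7 F##6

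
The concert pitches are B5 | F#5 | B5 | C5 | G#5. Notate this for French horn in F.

F#6 C#6 F#6 G5 D#6

The French horn in F sounds a perfect fifth below written, so the written part must be a perfect fifth above concert — transpose each note up.
B5 becomes F#6
F#5 becomes C#6
B5 becomes F#6
C5 becomes G5
G#5 becomes D#6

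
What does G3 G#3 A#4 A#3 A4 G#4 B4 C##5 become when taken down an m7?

A2 A#2 B#3 B#2 B3 A#3 C#4 D##4

G3: a seventh down reaches A, and 10 semitones makes it A2.
A minor seventh down from G#3 gives A#2.
A minor seventh down from A#4 gives B#3.
A#3: a seventh down reaches B, and 10 semitones makes it B#2.
A4 down a minor seventh is B3.
G#4: a seventh down reaches A, and 10 semitones makes it A#3.
B4 down a minor seventh is C#4.
C##5 down a minor seventh is D##4.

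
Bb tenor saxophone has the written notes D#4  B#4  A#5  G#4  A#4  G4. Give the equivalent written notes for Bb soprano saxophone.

D#3 B#3 A#4 G#3 A#3 G3

First find concert pitch: the Bb tenor saxophone sounds a major ninth below written, so D#4 B#4 A#5 G#4 A#4 G4 sounds C#3 A#3 G#4 F#3 G#3 F3.
Then write for Bb soprano saxophone: it sounds a major second below written, so the part must be a major second above concert.
C#3 → D#3
A#3 → B#3
G#4 → A#4
F#3 → G#3
G#3 → A#3
F3 → G3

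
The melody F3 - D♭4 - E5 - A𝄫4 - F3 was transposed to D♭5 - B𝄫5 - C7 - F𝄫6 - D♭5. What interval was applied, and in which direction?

From F3 to Db5 is 13 letter names — a thirteenth of some quality.
F3 to Db5 is 20 semitones, which makes it a minor thirteenth; the second version is higher, so the direction is up.
Checking another pair — F3 → Db5 — gives the same interval.

up a minor thirteenth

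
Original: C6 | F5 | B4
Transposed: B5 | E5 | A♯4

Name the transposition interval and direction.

down a minor second

From C6 to B5 is 2 letter names — a second of some quality.
B5 to C6 is 1 semitone, which makes it a minor second; the second version is lower, so the direction is down.
Checking another pair — B4 → A#4 — gives the same interval.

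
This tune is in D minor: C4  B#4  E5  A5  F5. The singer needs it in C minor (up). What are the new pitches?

D minor to C minor up is a minor seventh, so every note moves up by that interval.
C4 to Bb4
B#4 to A#5
E5 to D6
A5 to G6
F5 to Eb6

Bb4 A#5 D6 G6 Eb6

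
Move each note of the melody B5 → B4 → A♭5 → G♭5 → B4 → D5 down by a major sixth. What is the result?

D5 D4 Cb5 Bbb4 D4 F4

B5: a sixth down reaches D, and 9 semitones makes it D5.
A major sixth down from B4 gives D4.
A major sixth down from Ab5 gives Cb5.
A major sixth down from Gb5 gives Bbb4.
B4: a sixth down reaches D, and 9 semitones makes it D4.
D5 down a major sixth is F4.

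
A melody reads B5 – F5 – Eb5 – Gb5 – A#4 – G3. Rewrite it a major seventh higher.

A#6 E6 D6 F6 G##5 F#4

A major seventh up from B5 gives A#6.
F5 up a major seventh is E6.
Eb5: a seventh up reaches D, and 11 semitones makes it D6.
Gb5: a seventh up reaches F, and 11 semitones makes it F6.
A#4: a seventh up reaches G, and 11 semitones makes it G##5.
G3: a seventh up reaches F, and 11 semitones makes it F#4.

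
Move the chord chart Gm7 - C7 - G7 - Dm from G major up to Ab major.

G major up to Ab major is a minor second; each chord root moves by that interval while the quality stays the same.
Gm7: root G up a minor second → Ab, giving Abm7.
C7: root C up a minor second → Db, giving Db7.
G7: root G up a minor second → Ab, giving Ab7.
Dm: root D up a minor second → Eb, giving Ebm.

Abm7 Db7 Ab7 Ebm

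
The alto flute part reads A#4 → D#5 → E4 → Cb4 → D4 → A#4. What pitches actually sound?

E#4 A#4 B3 Gb3 A3 E#4

The alto flute sounds a perfect fourth below written, so transpose each written note down a perfect fourth.
A#4 -> E#4
D#5 -> A#4
E4 -> B3
Cb4 -> Gb3
D4 -> A3
A#4 -> E#4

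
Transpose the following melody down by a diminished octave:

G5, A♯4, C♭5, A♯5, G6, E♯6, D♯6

G#4 A##3 C4 A##4 G#5 E##5 D##5

A diminished octave down from G5 gives G#4.
A#4 down a diminished octave is A##3.
Cb5: an octave down reaches C, and 11 semitones makes it C4.
A diminished octave down from A#5 gives A##4.
A diminished octave down from G6 gives G#5.
E#6 down a diminished octave is E##5.
D#6: an octave down reaches D, and 11 semitones makes it D##5.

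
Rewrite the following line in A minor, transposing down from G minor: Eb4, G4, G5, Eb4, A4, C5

G minor to A minor down is a minor seventh, so every note moves down by that interval.
Eb4 becomes F3
G4 becomes A3
G5 becomes A4
Eb4 becomes F3
A4 becomes B3
C5 becomes D4

F3 A3 A4 F3 B3 D4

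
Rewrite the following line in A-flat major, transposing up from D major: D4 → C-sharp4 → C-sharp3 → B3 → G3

D major to A-flat major up is a diminished fifth, so every note moves up by that interval.
D4 gives Ab4
C#4 gives G4
C#3 gives G3
B3 gives F4
G3 gives Db4

Ab4 G4 G3 F4 Db4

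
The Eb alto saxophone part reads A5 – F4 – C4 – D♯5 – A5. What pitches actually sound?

C5 Ab3 Eb3 F#4 C5

The Eb alto saxophone sounds a major sixth below written, so transpose each written note down a major sixth.
A5 to C5
F4 to Ab3
C4 to Eb3
D#5 to F#4
A5 to C5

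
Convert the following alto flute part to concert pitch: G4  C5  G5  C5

D4 G4 D5 G4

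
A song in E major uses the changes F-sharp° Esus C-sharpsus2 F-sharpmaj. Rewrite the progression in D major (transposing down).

E° Dsus Bsus2 Emaj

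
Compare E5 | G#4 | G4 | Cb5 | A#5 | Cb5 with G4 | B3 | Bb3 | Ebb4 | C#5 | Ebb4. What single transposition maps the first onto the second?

down a major sixth

From E5 to G4 is 6 letter names — a sixth of some quality.
G4 to E5 is 9 semitones, which makes it a major sixth; the second version is lower, so the direction is down.
Checking another pair — Cb5 → Ebb4 — gives the same interval.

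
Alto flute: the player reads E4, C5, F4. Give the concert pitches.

B3 G4 C4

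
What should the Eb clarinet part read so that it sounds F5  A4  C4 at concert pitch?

D5 F#4 A3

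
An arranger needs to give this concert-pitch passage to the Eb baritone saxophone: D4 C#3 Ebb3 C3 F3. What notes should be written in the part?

B5 A#4 Cb5 A4 D5

Written C4 sounds as Eb2 on the Eb baritone saxophone, so concert pitches are written a major thirteenth up.
D4 to B5
C#3 to A#4
Ebb3 to Cb5
C3 to A4
F3 to D5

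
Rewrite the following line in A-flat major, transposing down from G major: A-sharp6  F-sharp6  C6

B5 G5 Db5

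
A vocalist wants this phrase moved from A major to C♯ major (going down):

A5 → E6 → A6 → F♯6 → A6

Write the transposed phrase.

C#5 G#5 C#6 A#5 C#6

A major to C♯ major down is a minor sixth, so every note moves down by that interval.
A5 -> C#5
E6 -> G#5
A6 -> C#6
F#6 -> A#5
A6 -> C#6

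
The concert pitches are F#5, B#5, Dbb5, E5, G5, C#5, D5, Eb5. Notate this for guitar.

F#6 B#6 Dbb6 E6 G6 C#6 D6 Eb6

The guitar sounds a perfect octave below written, so the written part must be a perfect octave above concert — transpose each note up.
F#5 -> F#6
B#5 -> B#6
Dbb5 -> Dbb6
E5 -> E6
G5 -> G6
C#5 -> C#6
D5 -> D6
Eb5 -> Eb6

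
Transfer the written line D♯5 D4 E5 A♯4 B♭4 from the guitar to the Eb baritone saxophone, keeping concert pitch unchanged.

First find concert pitch: the guitar sounds a perfect octave below written, so D♯5 D4 E5 A♯4 B♭4 sounds D#4 D3 E4 A#3 Bb3.
Then write for Eb baritone saxophone: it sounds a major thirteenth below written, so the part must be a major thirteenth above concert.
D#4 → B#5
D3 → B4
E4 → C#6
A#3 → F##5
Bb3 → G5

B#5 B4 C#6 F##5 G5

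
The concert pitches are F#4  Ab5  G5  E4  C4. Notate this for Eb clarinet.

Written C4 sounds as Eb4 on the Eb clarinet, so concert pitches are written a minor third down.
F#4 gives D#4
Ab5 gives F5
G5 gives E5
E4 gives C#4
C4 gives A3

D#4 F5 E5 C#4 A3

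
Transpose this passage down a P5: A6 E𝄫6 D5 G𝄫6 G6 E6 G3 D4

D6 Abb5 G4 Cbb6 C6 A5 C3 G3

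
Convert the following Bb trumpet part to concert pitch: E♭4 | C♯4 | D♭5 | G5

Written C4 on the Bb trumpet sounds as Bb3, a major second lower; apply that shift to every note.
Eb4 gives Db4
C#4 gives B3
Db5 gives Cb5
G5 gives F5

Db4 B3 Cb5 F5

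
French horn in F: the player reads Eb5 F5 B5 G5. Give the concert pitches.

Written C4 on the French horn in F sounds as F3, a perfect fifth lower; apply that shift to every note.
Eb5 becomes Ab4
F5 becomes Bb4
B5 becomes E5
G5 becomes C5

Ab4 Bb4 E5 C5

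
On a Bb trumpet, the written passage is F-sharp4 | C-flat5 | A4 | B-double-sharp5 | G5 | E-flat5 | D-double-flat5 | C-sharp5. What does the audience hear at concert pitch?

E4 Bbb4 G4 A##5 F5 Db5 Cbb5 B4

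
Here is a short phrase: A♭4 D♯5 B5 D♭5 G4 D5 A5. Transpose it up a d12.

Ebb6 A6 F7 Abb6 Db6 Ab6 Eb7

A diminished twelfth up from Ab4 gives Ebb6.
A diminished twelfth up from D#5 gives A6.
A diminished twelfth up from B5 gives F7.
Db5: a twelfth up reaches A, and 18 semitones makes it Abb6.
A diminished twelfth up from G4 gives Db6.
D5 up a diminished twelfth is Ab6.
A diminished twelfth up from A5 gives Eb7.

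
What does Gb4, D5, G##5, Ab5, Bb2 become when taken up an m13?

Ebb6 Bb6 E#7 Fb7 Gb4

Gb4 to Ebb6
D5 to Bb6
G##5 to E#7
Ab5 to Fb7
Bb2 to Gb4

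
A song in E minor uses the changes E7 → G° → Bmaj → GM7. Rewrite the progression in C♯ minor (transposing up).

E minor up to C♯ minor is a major sixth; each chord root moves by that interval while the quality stays the same.
E7: root E up a major sixth → C#, giving C#7.
G°: root G up a major sixth → E, giving E°.
Bmaj: root B up a major sixth → G#, giving G#maj.
GM7: root G up a major sixth → E, giving EM7.

C#7 E° G#maj EM7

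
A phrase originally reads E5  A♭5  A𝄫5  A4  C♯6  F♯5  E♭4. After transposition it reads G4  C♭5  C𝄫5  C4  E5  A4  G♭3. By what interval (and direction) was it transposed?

Take the first pair: E5 → G4. E to G spans 6 letter names, so the interval is some kind of sixth.
G4 to E5 is 9 semitones, which makes it a major sixth; the second version is lower, so the direction is down.
Checking another pair — Eb4 → Gb3 — gives the same interval.

down a major sixth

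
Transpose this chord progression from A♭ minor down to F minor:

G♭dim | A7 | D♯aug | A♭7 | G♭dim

Ebdim F#7 B#aug F7 Ebdim

A♭ minor down to F minor is a minor third; each chord root moves by that interval while the quality stays the same.
G♭dim: root G♭ down a minor third → Eb, giving Ebdim.
A7: root A down a minor third → F#, giving F#7.
D♯aug: root D♯ down a minor third → B#, giving B#aug.
A♭7: root A♭ down a minor third → F, giving F7.
G♭dim: root G♭ down a minor third → Eb, giving Ebdim.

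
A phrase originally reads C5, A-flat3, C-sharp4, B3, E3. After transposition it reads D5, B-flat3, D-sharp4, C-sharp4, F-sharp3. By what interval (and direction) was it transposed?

up a major second

From C5 to D5 is 2 letter names — a second of some quality.
C5 to D5 is 2 semitones, which makes it a major second; the second version is higher, so the direction is up.
Checking another pair — E3 → F#3 — gives the same interval.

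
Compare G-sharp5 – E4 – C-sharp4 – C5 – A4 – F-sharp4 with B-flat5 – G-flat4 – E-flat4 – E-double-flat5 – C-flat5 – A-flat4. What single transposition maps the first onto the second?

up a diminished third

Take the first pair: G#5 → Bb5. G to B spans 3 letter names, so the interval is some kind of third.
G#5 to Bb5 is 2 semitones, which makes it a diminished third; the second version is higher, so the direction is up.
Checking another pair — F#4 → Ab4 — gives the same interval.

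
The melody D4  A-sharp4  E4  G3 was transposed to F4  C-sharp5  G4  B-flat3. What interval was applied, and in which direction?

up a minor third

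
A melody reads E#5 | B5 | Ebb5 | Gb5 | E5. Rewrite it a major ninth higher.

E#5 to F##6
B5 to C#7
Ebb5 to Fb6
Gb5 to Ab6
E5 to F#6

F##6 C#7 Fb6 Ab6 F#6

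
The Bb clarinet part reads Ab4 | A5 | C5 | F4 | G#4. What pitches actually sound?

Gb4 G5 Bb4 Eb4 F#4

The Bb clarinet sounds a major second below written, so transpose each written note down a major second.
Ab4 gives Gb4
A5 gives G5
C5 gives Bb4
F4 gives Eb4
G#4 gives F#4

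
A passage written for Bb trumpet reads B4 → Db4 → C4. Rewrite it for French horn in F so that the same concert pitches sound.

E5 Gb4 F4

First find concert pitch: the Bb trumpet sounds a major second below written, so B4 Db4 C4 sounds A4 Cb4 Bb3.
Then write for French horn in F: it sounds a perfect fifth below written, so the part must be a perfect fifth above concert.
A4 → E5
Cb4 → Gb4
Bb3 → F4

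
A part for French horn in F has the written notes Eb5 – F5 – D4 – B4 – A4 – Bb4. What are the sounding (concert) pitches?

Written C4 on the French horn in F sounds as F3, a perfect fifth lower; apply that shift to every note.
Eb5 → Ab4
F5 → Bb4
D4 → G3
B4 → E4
A4 → D4
Bb4 → Eb4

Ab4 Bb4 G3 E4 D4 Eb4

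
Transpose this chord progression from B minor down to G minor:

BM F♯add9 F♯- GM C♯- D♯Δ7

B minor down to G minor is a major third; each chord root moves by that interval while the quality stays the same.
BM: root B down a major third → G, giving GM.
F♯add9: root F♯ down a major third → D, giving Dadd9.
F♯-: root F♯ down a major third → D, giving D-.
GM: root G down a major third → Eb, giving EbM.
C♯-: root C♯ down a major third → A, giving A-.
D♯Δ7: root D♯ down a major third → B, giving BΔ7.

GM Dadd9 D- EbM A- BΔ7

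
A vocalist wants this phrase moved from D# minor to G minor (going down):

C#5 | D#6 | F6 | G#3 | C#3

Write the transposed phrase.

From D# down to G is an augmented fifth; apply that to each pitch.
C#5 becomes F4
D#6 becomes G5
F6 becomes Bbb5
G#3 becomes C3
C#3 becomes F2

F4 G5 Bbb5 C3 F2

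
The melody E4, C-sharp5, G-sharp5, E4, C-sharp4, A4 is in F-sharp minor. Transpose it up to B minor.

A4 F#5 C#6 A4 F#4 D5

From F-sharp up to B is a perfect fourth; apply that to each pitch.
E4 → A4
C#5 → F#5
G#5 → C#6
E4 → A4
C#4 → F#4
A4 → D5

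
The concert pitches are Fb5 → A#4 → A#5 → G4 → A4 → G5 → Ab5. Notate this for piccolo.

Fb4 A#3 A#4 G3 A3 G4 Ab4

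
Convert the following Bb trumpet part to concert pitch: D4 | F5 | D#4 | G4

C4 Eb5 C#4 F4

The Bb trumpet sounds a major second below written, so transpose each written note down a major second.
D4 -> C4
F5 -> Eb5
D#4 -> C#4
G4 -> F4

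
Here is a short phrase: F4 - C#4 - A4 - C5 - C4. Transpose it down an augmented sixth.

Abb3 Eb3 Cb4 Ebb4 Ebb3

F4 gives Abb3
C#4 gives Eb3
A4 gives Cb4
C5 gives Ebb4
C4 gives Ebb3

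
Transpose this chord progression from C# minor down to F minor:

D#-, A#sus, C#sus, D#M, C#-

C# minor down to F minor is an augmented fifth; each chord root moves by that interval while the quality stays the same.
D#-: root D# down an augmented fifth → G, giving G-.
A#sus: root A# down an augmented fifth → D, giving Dsus.
C#sus: root C# down an augmented fifth → F, giving Fsus.
D#M: root D# down an augmented fifth → G, giving GM.
C#-: root C# down an augmented fifth → F, giving F-.

G- Dsus Fsus GM F-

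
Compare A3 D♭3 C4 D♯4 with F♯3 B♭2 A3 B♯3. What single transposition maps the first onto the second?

down a minor third

From A3 to F#3 is 3 letter names — a third of some quality.
F#3 to A3 is 3 semitones, which makes it a minor third; the second version is lower, so the direction is down.
Checking another pair — D#4 → B#3 — gives the same interval.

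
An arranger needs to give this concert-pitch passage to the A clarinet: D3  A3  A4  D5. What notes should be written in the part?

The A clarinet sounds a minor third below written, so the written part must be a minor third above concert — transpose each note up.
D3 -> F3
A3 -> C4
A4 -> C5
D5 -> F5

F3 C4 C5 F5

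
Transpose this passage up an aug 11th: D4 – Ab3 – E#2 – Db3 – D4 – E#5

G#5 D5 A##3 G4 G#5 A##6

D4 up an augmented eleventh is G#5.
An augmented eleventh up from Ab3 gives D5.
E#2 up an augmented eleventh is A##3.
An augmented eleventh up from Db3 gives G4.
D4 up an augmented eleventh is G#5.
E#5: an eleventh up reaches A, and 18 semitones makes it A##6.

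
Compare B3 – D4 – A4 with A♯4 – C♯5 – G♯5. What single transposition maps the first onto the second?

up a major seventh

Take the first pair: B3 → A#4. B to A spans 7 letter names, so the interval is some kind of seventh.
B3 to A#4 is 11 semitones, which makes it a major seventh; the second version is higher, so the direction is up.
Checking another pair — A4 → G#5 — gives the same interval.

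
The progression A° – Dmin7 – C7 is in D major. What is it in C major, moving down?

D major down to C major is a major second; each chord root moves by that interval while the quality stays the same.
A°: root A down a major second → G, giving G°.
Dmin7: root D down a major second → C, giving Cmin7.
C7: root C down a major second → Bb, giving Bb7.

G° Cmin7 Bb7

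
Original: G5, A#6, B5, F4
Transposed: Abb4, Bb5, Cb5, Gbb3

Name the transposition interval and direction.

down an augmented seventh

From G5 to Abb4 is 7 letter names — a seventh of some quality.
Abb4 to G5 is 12 semitones, which makes it an augmented seventh; the second version is lower, so the direction is down.
Checking another pair — F4 → Gbb3 — gives the same interval.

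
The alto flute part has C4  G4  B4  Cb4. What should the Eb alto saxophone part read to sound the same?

E4 B4 D#5 Eb4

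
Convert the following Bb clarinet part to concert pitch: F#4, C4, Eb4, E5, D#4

The Bb clarinet sounds a major second below written, so transpose each written note down a major second.
F#4 becomes E4
C4 becomes Bb3
Eb4 becomes Db4
E5 becomes D5
D#4 becomes C#4

E4 Bb3 Db4 D5 C#4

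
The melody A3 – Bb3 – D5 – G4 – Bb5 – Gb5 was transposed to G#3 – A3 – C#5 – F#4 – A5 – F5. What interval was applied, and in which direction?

down a minor second

Take the first pair: A3 → G#3. A to G spans 2 letter names, so the interval is some kind of second.
G#3 to A3 is 1 semitone, which makes it a minor second; the second version is lower, so the direction is down.
Checking another pair — Gb5 → F5 — gives the same interval.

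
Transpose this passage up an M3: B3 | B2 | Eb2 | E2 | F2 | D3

D#4 D#3 G2 G#2 A2 F#3

B3 becomes D#4
B2 becomes D#3
Eb2 becomes G2
E2 becomes G#2
F2 becomes A2
D3 becomes F#3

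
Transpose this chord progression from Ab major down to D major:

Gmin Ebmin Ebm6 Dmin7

Ab major down to D major is a diminished fifth; each chord root moves by that interval while the quality stays the same.
Gmin: root G down a diminished fifth → C#, giving C#min.
Ebmin: root Eb down a diminished fifth → A, giving Amin.
Ebm6: root Eb down a diminished fifth → A, giving Am6.
Dmin7: root D down a diminished fifth → G#, giving G#min7.

C#min Amin Am6 G#min7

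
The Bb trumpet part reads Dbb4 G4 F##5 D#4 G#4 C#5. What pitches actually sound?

Cbb4 F4 E#5 C#4 F#4 B4

Written C4 on the Bb trumpet sounds as Bb3, a major second lower; apply that shift to every note.
Dbb4 → Cbb4
G4 → F4
F##5 → E#5
D#4 → C#4
G#4 → F#4
C#5 → B4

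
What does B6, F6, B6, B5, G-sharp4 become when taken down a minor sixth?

D#6 A5 D#6 D#5 B#3

B6 -> D#6
F6 -> A5
B6 -> D#6
B5 -> D#5
G#4 -> B#3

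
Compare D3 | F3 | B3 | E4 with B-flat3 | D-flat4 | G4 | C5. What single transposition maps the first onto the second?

up a minor sixth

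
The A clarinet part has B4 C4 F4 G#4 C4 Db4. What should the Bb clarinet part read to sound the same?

First find concert pitch: the A clarinet sounds a minor third below written, so B4 C4 F4 G#4 C4 Db4 sounds G#4 A3 D4 E#4 A3 Bb3.
Then write for Bb clarinet: it sounds a major second below written, so the part must be a major second above concert.
G#4 → A#4
A3 → B3
D4 → E4
E#4 → F##4
A3 → B3
Bb3 → C4

A#4 B3 E4 F##4 B3 C4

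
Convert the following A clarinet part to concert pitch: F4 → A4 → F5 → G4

D4 F#4 D5 E4

Written C4 on the A clarinet sounds as A3, a minor third lower; apply that shift to every note.
F4 becomes D4
A4 becomes F#4
F5 becomes D5
G4 becomes E4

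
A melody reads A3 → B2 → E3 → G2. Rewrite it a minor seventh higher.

G4 A3 D4 F3

A minor seventh up from A3 gives G4.
B2 up a minor seventh is A3.
E3: a seventh up reaches D, and 10 semitones makes it D4.
G2: a seventh up reaches F, and 10 semitones makes it F3.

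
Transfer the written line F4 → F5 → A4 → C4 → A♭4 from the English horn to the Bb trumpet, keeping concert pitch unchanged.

C4 C5 E4 G3 Eb4

First find concert pitch: the English horn sounds a perfect fifth below written, so F4 F5 A4 C4 A♭4 sounds Bb3 Bb4 D4 F3 Db4.
Then write for Bb trumpet: it sounds a major second below written, so the part must be a major second above concert.
Bb3 → C4
Bb4 → C5
D4 → E4
F3 → G3
Db4 → Eb4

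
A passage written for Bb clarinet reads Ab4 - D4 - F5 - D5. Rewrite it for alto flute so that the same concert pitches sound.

Cb5 F4 Ab5 F5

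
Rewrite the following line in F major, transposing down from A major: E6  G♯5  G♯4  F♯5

C6 E5 E4 D5

From A down to F is a major third; apply that to each pitch.
E6 → C6
G#5 → E5
G#4 → E4
F#5 → D5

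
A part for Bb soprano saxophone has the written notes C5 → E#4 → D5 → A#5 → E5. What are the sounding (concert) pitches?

The Bb soprano saxophone sounds a major second below written, so transpose each written note down a major second.
C5 to Bb4
E#4 to D#4
D5 to C5
A#5 to G#5
E5 to D5

Bb4 D#4 C5 G#5 D5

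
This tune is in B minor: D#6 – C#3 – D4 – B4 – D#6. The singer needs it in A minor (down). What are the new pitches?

From B down to A is a major second; apply that to each pitch.
D#6 → C#6
C#3 → B2
D4 → C4
B4 → A4
D#6 → C#6

C#6 B2 C4 A4 C#6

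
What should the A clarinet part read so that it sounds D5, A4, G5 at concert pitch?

Written C4 sounds as A3 on the A clarinet, so concert pitches are written a minor third up.
D5 → F5
A4 → C5
G5 → Bb5

F5 C5 Bb5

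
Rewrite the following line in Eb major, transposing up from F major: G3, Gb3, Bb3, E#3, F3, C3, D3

F4 Fb4 Ab4 D#4 Eb4 Bb3 C4

From F up to Eb is a minor seventh; apply that to each pitch.
G3 gives F4
Gb3 gives Fb4
Bb3 gives Ab4
E#3 gives D#4
F3 gives Eb4
C3 gives Bb3
D3 gives C4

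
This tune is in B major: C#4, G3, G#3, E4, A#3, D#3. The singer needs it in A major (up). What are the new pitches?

From B up to A is a minor seventh; apply that to each pitch.
C#4 -> B4
G3 -> F4
G#3 -> F#4
E4 -> D5
A#3 -> G#4
D#3 -> C#4

B4 F4 F#4 D5 G#4 C#4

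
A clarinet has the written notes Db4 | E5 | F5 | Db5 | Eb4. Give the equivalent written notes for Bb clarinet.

First find concert pitch: the A clarinet sounds a minor third below written, so Db4 E5 F5 Db5 Eb4 sounds Bb3 C#5 D5 Bb4 C4.
Then write for Bb clarinet: it sounds a major second below written, so the part must be a major second above concert.
Bb3 → C4
C#5 → D#5
D5 → E5
Bb4 → C5
C4 → D4

C4 D#5 E5 C5 D4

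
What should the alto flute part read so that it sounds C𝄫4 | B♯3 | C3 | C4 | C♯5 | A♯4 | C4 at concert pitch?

The alto flute sounds a perfect fourth below written, so the written part must be a perfect fourth above concert — transpose each note up.
Cbb4 gives Fbb4
B#3 gives E#4
C3 gives F3
C4 gives F4
C#5 gives F#5
A#4 gives D#5
C4 gives F4

Fbb4 E#4 F3 F4 F#5 D#5 F4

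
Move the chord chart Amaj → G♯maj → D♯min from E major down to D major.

E major down to D major is a major second; each chord root moves by that interval while the quality stays the same.
Amaj: root A down a major second → G, giving Gmaj.
G♯maj: root G♯ down a major second → F#, giving F#maj.
D♯min: root D♯ down a major second → C#, giving C#min.

Gmaj F#maj C#min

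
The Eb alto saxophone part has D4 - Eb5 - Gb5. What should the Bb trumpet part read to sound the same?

G3 Ab4 Cb5

First find concert pitch: the Eb alto saxophone sounds a major sixth below written, so D4 Eb5 Gb5 sounds F3 Gb4 Bbb4.
Then write for Bb trumpet: it sounds a major second below written, so the part must be a major second above concert.
F3 → G3
Gb4 → Ab4
Bbb4 → Cb5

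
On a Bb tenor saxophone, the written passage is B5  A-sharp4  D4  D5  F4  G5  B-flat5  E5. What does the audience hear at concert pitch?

Written C4 on the Bb tenor saxophone sounds as Bb2, a major ninth lower; apply that shift to every note.
B5 to A4
A#4 to G#3
D4 to C3
D5 to C4
F4 to Eb3
G5 to F4
Bb5 to Ab4
E5 to D4

A4 G#3 C3 C4 Eb3 F4 Ab4 D4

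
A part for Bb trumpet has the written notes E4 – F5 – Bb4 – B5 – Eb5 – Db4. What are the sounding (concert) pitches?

Written C4 on the Bb trumpet sounds as Bb3, a major second lower; apply that shift to every note.
E4 gives D4
F5 gives Eb5
Bb4 gives Ab4
B5 gives A5
Eb5 gives Db5
Db4 gives Cb4

D4 Eb5 Ab4 A5 Db5 Cb4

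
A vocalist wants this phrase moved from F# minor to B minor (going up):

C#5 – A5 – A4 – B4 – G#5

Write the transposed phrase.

F# minor to B minor up is a perfect fourth, so every note moves up by that interval.
C#5 -> F#5
A5 -> D6
A4 -> D5
B4 -> E5
G#5 -> C#6

F#5 D6 D5 E5 C#6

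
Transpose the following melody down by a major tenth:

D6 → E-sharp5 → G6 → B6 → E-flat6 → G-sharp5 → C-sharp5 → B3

Bb4 C#4 Eb5 G5 Cb5 E4 A3 G2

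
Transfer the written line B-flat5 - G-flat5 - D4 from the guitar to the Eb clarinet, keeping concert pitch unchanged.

G4 Eb4 B2

First find concert pitch: the guitar sounds a perfect octave below written, so B-flat5 G-flat5 D4 sounds Bb4 Gb4 D3.
Then write for Eb clarinet: it sounds a minor third above written, so the part must be a minor third below concert.
Bb4 → G4
Gb4 → Eb4
D3 → B2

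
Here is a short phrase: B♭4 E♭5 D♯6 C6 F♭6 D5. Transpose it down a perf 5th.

Eb4 Ab4 G#5 F5 Bbb5 G4

A perfect fifth down from Bb4 gives Eb4.
A perfect fifth down from Eb5 gives Ab4.
A perfect fifth down from D#6 gives G#5.
C6: a fifth down reaches F, and 7 semitones makes it F5.
Fb6 down a perfect fifth is Bbb5.
D5: a fifth down reaches G, and 7 semitones makes it G4.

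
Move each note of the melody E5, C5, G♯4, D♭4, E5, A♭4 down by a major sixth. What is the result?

G4 Eb4 B3 Fb3 G4 Cb4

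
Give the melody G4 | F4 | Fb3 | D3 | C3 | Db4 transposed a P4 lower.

D4 C4 Cb3 A2 G2 Ab3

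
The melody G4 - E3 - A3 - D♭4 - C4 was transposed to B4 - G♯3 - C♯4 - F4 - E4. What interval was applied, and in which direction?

From G4 to B4 is 3 letter names — a third of some quality.
G4 to B4 is 4 semitones, which makes it a major third; the second version is higher, so the direction is up.
Checking another pair — C4 → E4 — gives the same interval.

up a major third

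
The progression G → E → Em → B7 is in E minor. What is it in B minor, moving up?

E minor up to B minor is a perfect fifth; each chord root moves by that interval while the quality stays the same.
G: root G up a perfect fifth → D, giving D.
E: root E up a perfect fifth → B, giving B.
Em: root E up a perfect fifth → B, giving Bm.
B7: root B up a perfect fifth → F#, giving F#7.

D B Bm F#7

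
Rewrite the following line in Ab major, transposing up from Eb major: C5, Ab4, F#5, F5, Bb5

Eb major to Ab major up is a perfect fourth, so every note moves up by that interval.
C5 → F5
Ab4 → Db5
F#5 → B5
F5 → Bb5
Bb5 → Eb6

F5 Db5 B5 Bb5 Eb6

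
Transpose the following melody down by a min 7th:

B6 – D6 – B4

B6 -> C#6
D6 -> E5
B4 -> C#4

C#6 E5 C#4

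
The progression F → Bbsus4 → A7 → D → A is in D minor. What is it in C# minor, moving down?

E Asus4 G#7 C# G#

D minor down to C# minor is a minor second; each chord root moves by that interval while the quality stays the same.
F: root F down a minor second → E, giving E.
Bbsus4: root Bb down a minor second → A, giving Asus4.
A7: root A down a minor second → G#, giving G#7.
D: root D down a minor second → C#, giving C#.
A: root A down a minor second → G#, giving G#.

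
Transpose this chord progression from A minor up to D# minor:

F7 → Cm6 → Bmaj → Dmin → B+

B7 F#m6 E#maj G#min E#+

A minor up to D# minor is an augmented fourth; each chord root moves by that interval while the quality stays the same.
F7: root F up an augmented fourth → B, giving B7.
Cm6: root C up an augmented fourth → F#, giving F#m6.
Bmaj: root B up an augmented fourth → E#, giving E#maj.
Dmin: root D up an augmented fourth → G#, giving G#min.
B+: root B up an augmented fourth → E#, giving E#+.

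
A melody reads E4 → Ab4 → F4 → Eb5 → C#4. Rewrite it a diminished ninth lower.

E4 to D##3
Ab4 to G#3
F4 to E#3
Eb5 to D#4
C#4 to B##2

D##3 G#3 E#3 D#4 B##2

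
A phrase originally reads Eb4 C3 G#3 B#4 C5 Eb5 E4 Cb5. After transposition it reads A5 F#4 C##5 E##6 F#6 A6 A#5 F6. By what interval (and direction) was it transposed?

up an augmented eleventh

Take the first pair: Eb4 → A5. E to A spans 11 letter names, so the interval is some kind of eleventh.
Eb4 to A5 is 18 semitones, which makes it an augmented eleventh; the second version is higher, so the direction is up.
Checking another pair — Cb5 → F6 — gives the same interval.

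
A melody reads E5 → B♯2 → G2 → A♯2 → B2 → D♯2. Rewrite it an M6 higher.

E5 -> C#6
B#2 -> G##3
G2 -> E3
A#2 -> F##3
B2 -> G#3
D#2 -> B#2

C#6 G##3 E3 F##3 G#3 B#2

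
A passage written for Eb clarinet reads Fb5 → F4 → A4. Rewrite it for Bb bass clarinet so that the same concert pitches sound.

First find concert pitch: the Eb clarinet sounds a minor third above written, so Fb5 F4 A4 sounds Abb5 Ab4 C5.
Then write for Bb bass clarinet: it sounds a major ninth below written, so the part must be a major ninth above concert.
Abb5 → Bbb6
Ab4 → Bb5
C5 → D6

Bbb6 Bb5 D6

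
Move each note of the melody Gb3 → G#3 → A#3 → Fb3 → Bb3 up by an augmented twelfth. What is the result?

Gb3: a twelfth up reaches D, and 20 semitones makes it D5.
G#3: a twelfth up reaches D, and 20 semitones makes it D##5.
A#3: a twelfth up reaches E, and 20 semitones makes it E##5.
Fb3 up an augmented twelfth is C5.
An augmented twelfth up from Bb3 gives F#5.

D5 D##5 E##5 C5 F#5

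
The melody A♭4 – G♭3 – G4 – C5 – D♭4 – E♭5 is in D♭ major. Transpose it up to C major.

G5 F4 F#5 B5 C5 D6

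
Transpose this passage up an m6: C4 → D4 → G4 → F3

Ab4 Bb4 Eb5 Db4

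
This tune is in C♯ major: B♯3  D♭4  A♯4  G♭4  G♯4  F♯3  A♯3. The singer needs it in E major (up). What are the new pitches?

From C♯ up to E is a minor third; apply that to each pitch.
B#3 becomes D#4
Db4 becomes Fb4
A#4 becomes C#5
Gb4 becomes Bbb4
G#4 becomes B4
F#3 becomes A3
A#3 becomes C#4

D#4 Fb4 C#5 Bbb4 B4 A3 C#4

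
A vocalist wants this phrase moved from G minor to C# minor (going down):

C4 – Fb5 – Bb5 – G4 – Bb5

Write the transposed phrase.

F#3 Bb4 E5 C#4 E5

From G down to C# is a diminished fifth; apply that to each pitch.
C4 to F#3
Fb5 to Bb4
Bb5 to E5
G4 to C#4
Bb5 to E5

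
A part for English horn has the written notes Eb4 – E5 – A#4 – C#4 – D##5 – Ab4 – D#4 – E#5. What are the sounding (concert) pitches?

Ab3 A4 D#4 F#3 G##4 Db4 G#3 A#4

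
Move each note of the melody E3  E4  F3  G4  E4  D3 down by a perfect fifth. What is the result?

A2 A3 Bb2 C4 A3 G2

A perfect fifth down from E3 gives A2.
E4: a fifth down reaches A, and 7 semitones makes it A3.
F3 down a perfect fifth is Bb2.
G4 down a perfect fifth is C4.
E4 down a perfect fifth is A3.
D3 down a perfect fifth is G2.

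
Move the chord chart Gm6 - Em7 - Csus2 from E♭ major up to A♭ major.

Cm6 Am7 Fsus2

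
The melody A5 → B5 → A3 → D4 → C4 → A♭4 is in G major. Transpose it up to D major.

E6 F#6 E4 A4 G4 Eb5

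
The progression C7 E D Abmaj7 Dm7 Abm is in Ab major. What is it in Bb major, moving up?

Ab major up to Bb major is a major second; each chord root moves by that interval while the quality stays the same.
C7: root C up a major second → D, giving D7.
E: root E up a major second → F#, giving F#.
D: root D up a major second → E, giving E.
Abmaj7: root Ab up a major second → Bb, giving Bbmaj7.
Dm7: root D up a major second → E, giving Em7.
Abm: root Ab up a major second → Bb, giving Bbm.

D7 F# E Bbmaj7 Em7 Bbm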